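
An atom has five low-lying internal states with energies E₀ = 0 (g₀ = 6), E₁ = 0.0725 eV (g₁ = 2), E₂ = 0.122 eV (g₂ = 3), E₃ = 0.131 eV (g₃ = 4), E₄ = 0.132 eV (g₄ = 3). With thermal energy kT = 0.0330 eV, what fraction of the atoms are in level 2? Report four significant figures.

Eᵢ/kT = 0, 2.19697, 3.69697, 3.96970, 4.00000.
Z = Σ gᵢe^(−Eᵢ/kT) = 6·e^(−0) + 2·e^(−2.19697) + 3·e^(−3.69697) + 4·e^(−3.96970) + 3·e^(−4.00000) = 6.00000 + 0.222279 + 0.0743957 + 0.0755164 + 0.0549469 = 6.42714.
P₂ = g₂ e^(−E₂/kT) / Z = 0.0743957/6.42714 = 0.01158.

0.01158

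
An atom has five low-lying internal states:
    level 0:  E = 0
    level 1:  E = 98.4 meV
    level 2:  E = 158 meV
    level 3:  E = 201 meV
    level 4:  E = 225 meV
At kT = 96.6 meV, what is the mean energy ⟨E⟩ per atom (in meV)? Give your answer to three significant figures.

Eᵢ/kT = 0, 1.0186, 1.6356, 2.0807, 2.3292.
Z = Σ e^(−Eᵢ/kT) = e^(−0) + e^(−1.0186) + e^(−1.6356) + e^(−2.0807) + e^(−2.3292) = 1.0000 + 0.36110 + 0.19484 + 0.12484 + 0.097374 = 1.7782.
⟨E⟩ = Σ Eᵢ e^(−Eᵢ/kT) / Z = (0·1.0000 + 98.4·0.36110 + 158·0.19484 + 201·0.12484 + 225·0.097374) / 1.7782 = 63.7 meV.

63.7 meV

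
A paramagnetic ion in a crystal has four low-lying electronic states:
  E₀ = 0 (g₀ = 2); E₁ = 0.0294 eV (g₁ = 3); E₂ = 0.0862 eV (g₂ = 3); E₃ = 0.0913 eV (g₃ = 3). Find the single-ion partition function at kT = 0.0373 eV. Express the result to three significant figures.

Z = 3.92

Eᵢ/kT = 0, 0.78820, 2.3110, 2.4477.
Z = Σ gᵢe^(−Eᵢ/kT) = 2·e^(−0) + 3·e^(−0.78820) + 3·e^(−2.3110) + 3·e^(−2.4477) = 2.0000 + 1.3640 + 0.29749 + 0.25948 = 3.9210.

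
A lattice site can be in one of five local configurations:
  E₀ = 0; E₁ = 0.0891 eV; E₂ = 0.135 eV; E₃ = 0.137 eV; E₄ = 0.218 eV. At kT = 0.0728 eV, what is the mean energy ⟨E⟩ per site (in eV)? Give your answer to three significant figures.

Eᵢ/kT = 0, 1.2239, 1.8544, 1.8819, 2.9945.
Z = Σ e^(−Eᵢ/kT) = e^(−0) + e^(−1.2239) + e^(−1.8544) + e^(−1.8819) + e^(−2.9945) = 1.0000 + 0.29408 + 0.15655 + 0.15230 + 0.050062 = 1.6530.
⟨E⟩ = Σ Eᵢ e^(−Eᵢ/kT) / Z = (0·1.0000 + 0.0891·0.29408 + 0.135·0.15655 + 0.137·0.15230 + 0.218·0.050062) / 1.6530 = 0.0479 eV.

0.0479 eV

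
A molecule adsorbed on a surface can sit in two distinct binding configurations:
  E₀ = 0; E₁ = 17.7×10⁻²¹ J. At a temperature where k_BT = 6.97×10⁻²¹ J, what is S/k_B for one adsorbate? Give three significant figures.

0.262

Eᵢ/kT = 0, 2.5395.
Z = Σ e^(−Eᵢ/kT) = e^(−0) + e^(−2.5395) = 1.0000 + 0.078906 = 1.0789.
⟨E⟩ = Σ EᵢPᵢ = 1.2945 ×10⁻²¹ J.
S/k_B = ln Z + ⟨E⟩/kT = ln(1.0789) + 1.2945/6.97 = 0.075942 + 0.18572 = 0.262.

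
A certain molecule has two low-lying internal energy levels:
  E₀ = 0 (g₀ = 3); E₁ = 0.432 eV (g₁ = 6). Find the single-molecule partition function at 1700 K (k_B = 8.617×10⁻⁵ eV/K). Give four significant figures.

Z = 3.314

k_BT = 8.617×10⁻⁵ × 1700 K = 0.146489 eV.
Eᵢ/kT = 0, 2.94903.
Z = Σ gᵢe^(−Eᵢ/kT) = 3·e^(−0) + 6·e^(−2.94903) = 3.00000 + 0.314343 = 3.31434.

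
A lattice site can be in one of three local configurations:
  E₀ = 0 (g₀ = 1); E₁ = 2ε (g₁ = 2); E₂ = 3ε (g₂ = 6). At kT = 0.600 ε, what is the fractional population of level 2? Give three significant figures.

0.0364

Eᵢ/kT = 0, 3.3333, 5.0000.
Z = Σ gᵢe^(−Eᵢ/kT) = 1·e^(−0) + 2·e^(−3.3333) + 6·e^(−5.0000) = 1.0000 + 0.071350 + 0.040428 = 1.1118.
P₂ = g₂ e^(−E₂/kT) / Z = 0.040428/1.1118 = 0.0364.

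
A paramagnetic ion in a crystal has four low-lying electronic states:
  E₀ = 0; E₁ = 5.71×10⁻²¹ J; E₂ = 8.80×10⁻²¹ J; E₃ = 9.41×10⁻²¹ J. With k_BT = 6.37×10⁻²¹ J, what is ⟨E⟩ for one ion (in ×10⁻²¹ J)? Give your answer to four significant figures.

Eᵢ/kT = 0, 0.896389, 1.38148, 1.47724.
Z = Σ e^(−Eᵢ/kT) = e^(−0) + e^(−0.896389) + e^(−1.38148) + e^(−1.47724) = 1.00000 + 0.408040 + 0.251206 + 0.228267 = 1.88751.
⟨E⟩ = Σ Eᵢ e^(−Eᵢ/kT) / Z = (0·1.00000 + 5.71·0.408040 + 8.80·0.251206 + 9.41·0.228267) / 1.88751 = 3.544 ×10⁻²¹ J.

3.544 ×10⁻²¹ J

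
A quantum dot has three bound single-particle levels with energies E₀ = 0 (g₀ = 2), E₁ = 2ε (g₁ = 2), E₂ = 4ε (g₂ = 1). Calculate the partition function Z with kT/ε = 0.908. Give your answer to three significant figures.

Z = 2.23

Eᵢ/kT = 0, 2.2026, 4.4053.
Z = Σ gᵢe^(−Eᵢ/kT) = 2·e^(−0) + 2·e^(−2.2026) + 1·e^(−4.4053) = 2.0000 + 0.22103 + 0.012212 = 2.2332.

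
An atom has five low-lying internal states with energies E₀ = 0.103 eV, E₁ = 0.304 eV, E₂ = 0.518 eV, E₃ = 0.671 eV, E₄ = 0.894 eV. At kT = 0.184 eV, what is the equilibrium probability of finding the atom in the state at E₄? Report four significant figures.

Eᵢ/kT = 0.559783, 1.65217, 2.81522, 3.64674, 4.85870.
Z = Σ e^(−Eᵢ/kT) = e^(−0.559783) + e^(−1.65217) + e^(−2.81522) + e^(−3.64674) + e^(−4.85870) = 0.571333 + 0.191634 + 0.0598915 + 0.0260760 + 0.00776057 = 0.856695.
P₄ = e^(−E₄/kT) / Z = 0.00776057/0.856695 = 0.009059.

0.009059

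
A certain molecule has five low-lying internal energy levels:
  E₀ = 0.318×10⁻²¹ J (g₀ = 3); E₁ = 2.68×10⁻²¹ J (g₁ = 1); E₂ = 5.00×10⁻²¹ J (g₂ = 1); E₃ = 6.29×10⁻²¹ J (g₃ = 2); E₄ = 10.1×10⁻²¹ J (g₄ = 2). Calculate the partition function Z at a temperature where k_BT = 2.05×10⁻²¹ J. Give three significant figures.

Eᵢ/kT = 0.15512, 1.3073, 2.4390, 3.0683, 4.9268.
Z = Σ gᵢe^(−Eᵢ/kT) = 3·e^(−0.15512) + 1·e^(−1.3073) + 1·e^(−2.4390) + 2·e^(−3.0683) + 2·e^(−4.9268) = 2.5689 + 0.27055 + 0.087248 + 0.093000 + 0.014499 = 3.0342.

Z = 3.03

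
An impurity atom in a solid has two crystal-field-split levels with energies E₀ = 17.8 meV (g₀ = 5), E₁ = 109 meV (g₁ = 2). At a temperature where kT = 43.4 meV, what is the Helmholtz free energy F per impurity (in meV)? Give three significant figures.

-54.1 meV

Eᵢ/kT = 0.41014, 2.5115.
Z = Σ gᵢe^(−Eᵢ/kT) = 5·e^(−0.41014) + 2·e^(−2.5115) = 3.3178 + 0.16229 = 3.4801.
F = −kT ln Z = −43.4 × ln(3.4801) = −43.4 × 1.2471 = -54.1 meV.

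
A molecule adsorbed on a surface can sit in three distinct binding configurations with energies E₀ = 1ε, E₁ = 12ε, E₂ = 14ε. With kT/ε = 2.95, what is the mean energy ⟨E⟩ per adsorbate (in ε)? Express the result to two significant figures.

Eᵢ/kT = 0.3390, 4.068, 4.746.
Z = Σ e^(−Eᵢ/kT) = e^(−0.3390) + e^(−4.068) + e^(−4.746) = 0.7125 + 0.01711 + 0.008686 = 0.7383.
⟨E⟩ = Σ Eᵢ e^(−Eᵢ/kT) / Z = (1·0.7125 + 12·0.01711 + 14·0.008686) / 0.7383 = 1.4 ε.

1.4 ε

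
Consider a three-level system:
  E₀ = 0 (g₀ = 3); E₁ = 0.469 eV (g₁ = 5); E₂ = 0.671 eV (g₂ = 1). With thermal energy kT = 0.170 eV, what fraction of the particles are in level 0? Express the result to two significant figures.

0.90

Eᵢ/kT = 0, 2.759, 3.947.
Z = Σ gᵢe^(−Eᵢ/kT) = 3·e^(−0) + 5·e^(−2.759) + 1·e^(−3.947) = 3.000 + 0.3168 + 0.01931 = 3.336.
P₀ = g₀ e^(−E₀/kT) / Z = 3.000/3.336 = 0.90.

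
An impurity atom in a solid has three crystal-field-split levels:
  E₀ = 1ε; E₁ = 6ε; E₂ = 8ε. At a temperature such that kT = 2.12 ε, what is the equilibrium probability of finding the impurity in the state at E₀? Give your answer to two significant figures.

0.88

Eᵢ/kT = 0.4717, 2.830, 3.774.
Z = Σ e^(−Eᵢ/kT) = e^(−0.4717) + e^(−2.830) + e^(−3.774) = 0.6239 + 0.05901 + 0.02296 = 0.7059.
P₀ = e^(−E₀/kT) / Z = 0.6239/0.7059 = 0.88.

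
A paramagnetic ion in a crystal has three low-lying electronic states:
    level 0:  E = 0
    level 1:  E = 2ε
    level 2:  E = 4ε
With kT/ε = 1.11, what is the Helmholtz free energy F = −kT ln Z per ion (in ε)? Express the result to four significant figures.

Eᵢ/kT = 0, 1.80180, 3.60360.
Z = Σ e^(−Eᵢ/kT) = e^(−0) + e^(−1.80180) + e^(−3.60360) = 1.00000 + 0.165002 + 0.0272255 = 1.19223.
F = −kT ln Z = −1.11 × ln(1.19223) = −1.11 × 0.175826 = -0.1952 ε.

-0.1952 ε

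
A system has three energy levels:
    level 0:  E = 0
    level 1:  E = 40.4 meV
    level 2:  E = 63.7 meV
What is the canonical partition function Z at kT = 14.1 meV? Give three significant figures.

Z = 1.07

Eᵢ/kT = 0, 2.8652, 4.5177.
Z = Σ e^(−Eᵢ/kT) = e^(−0) + e^(−2.8652) + e^(−4.5177) = 1.0000 + 0.056972 + 0.010914 = 1.0679.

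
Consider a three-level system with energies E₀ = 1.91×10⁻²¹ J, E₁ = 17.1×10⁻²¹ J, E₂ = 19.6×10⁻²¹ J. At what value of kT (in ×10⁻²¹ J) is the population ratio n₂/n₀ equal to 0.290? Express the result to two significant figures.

14 ×10⁻²¹ J

n₂/n₀ = exp[−(E₂−E₀)/kT] = 0.290.
⇒ (E₂−E₀)/kT = ln(1/0.290) = ln(3.448) = 1.238.
kT = 17.69 ×10⁻²¹ J / 1.238 = 14 ×10⁻²¹ J.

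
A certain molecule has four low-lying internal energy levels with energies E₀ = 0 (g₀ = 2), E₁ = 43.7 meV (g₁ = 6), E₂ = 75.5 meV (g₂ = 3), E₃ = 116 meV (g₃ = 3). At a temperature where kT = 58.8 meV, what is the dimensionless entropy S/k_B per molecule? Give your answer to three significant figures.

2.47

Eᵢ/kT = 0, 0.74320, 1.2840, 1.9728.
Z = Σ gᵢe^(−Eᵢ/kT) = 2·e^(−0) + 6·e^(−0.74320) + 3·e^(−1.2840) + 3·e^(−1.9728) = 2.0000 + 2.8535 + 0.83078 + 0.41720 = 6.1015.
⟨E⟩ = Σ EᵢPᵢ = 38.649 meV.
S/k_B = ln Z + ⟨E⟩/kT = ln(6.1015) + 38.649/58.8 = 1.8085 + 0.65730 = 2.47.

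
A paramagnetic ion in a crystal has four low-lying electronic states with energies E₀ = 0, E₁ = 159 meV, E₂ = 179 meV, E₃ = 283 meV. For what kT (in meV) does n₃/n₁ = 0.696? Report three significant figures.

342 meV

n₃/n₁ = exp[−(E₃−E₁)/kT] = 0.696.
⇒ (E₃−E₁)/kT = ln(1/0.696) = ln(1.4368) = 0.36242.
kT = 124 meV / 0.36242 = 342 meV.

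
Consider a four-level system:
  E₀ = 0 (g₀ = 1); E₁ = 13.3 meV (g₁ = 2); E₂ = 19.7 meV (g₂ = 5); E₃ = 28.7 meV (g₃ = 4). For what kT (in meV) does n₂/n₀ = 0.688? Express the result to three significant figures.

n₂/n₀ = (g₂/g₀) exp[−(E₂−E₀)/kT] = 0.688.
⇒ (E₂−E₀)/kT = ln((5/1)/0.688) = ln(7.2674) = 1.9834.
kT = 19.7 meV / 1.9834 = 9.93 meV.

9.93 meV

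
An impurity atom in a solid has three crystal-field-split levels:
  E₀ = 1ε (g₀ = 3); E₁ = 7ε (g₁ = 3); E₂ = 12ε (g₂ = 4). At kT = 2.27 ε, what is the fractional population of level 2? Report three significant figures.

Eᵢ/kT = 0.44053, 3.0837, 5.2863.
Z = Σ gᵢe^(−Eᵢ/kT) = 3·e^(−0.44053) + 3·e^(−3.0837) + 4·e^(−5.2863) = 1.9311 + 0.13737 + 0.020242 = 2.0887.
P₂ = g₂ e^(−E₂/kT) / Z = 0.020242/2.0887 = 0.00969.

0.00969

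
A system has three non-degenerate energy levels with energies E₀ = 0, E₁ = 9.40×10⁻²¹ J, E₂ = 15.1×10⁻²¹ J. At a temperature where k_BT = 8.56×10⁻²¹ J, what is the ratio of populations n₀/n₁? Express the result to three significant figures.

n₀/n₁ = exp[−(E₀−E₁)/kT] = exp(−(-9.40 ×10⁻²¹ J)/(8.56 ×10⁻²¹ J)) = exp(1.0981) = 3.00.

3.00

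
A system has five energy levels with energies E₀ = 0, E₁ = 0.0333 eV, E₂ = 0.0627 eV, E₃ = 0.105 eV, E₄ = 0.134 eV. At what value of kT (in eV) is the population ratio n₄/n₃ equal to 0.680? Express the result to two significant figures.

0.075 eV

n₄/n₃ = exp[−(E₄−E₃)/kT] = 0.680.
⇒ (E₄−E₃)/kT = ln(1/0.680) = ln(1.471) = 0.3859.
kT = 0.029 eV / 0.3859 = 0.075 eV.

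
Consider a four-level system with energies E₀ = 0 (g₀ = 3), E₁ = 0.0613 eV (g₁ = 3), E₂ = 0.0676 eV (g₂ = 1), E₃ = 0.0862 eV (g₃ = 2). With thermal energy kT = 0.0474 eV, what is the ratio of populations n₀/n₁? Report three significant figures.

3.64

n₀/n₁ = (g₀/g₁) exp[−(E₀−E₁)/kT] = (3/3) × exp(−(-0.0613 eV)/(0.0474 eV)) = (3/3) × exp(1.2932) = 3.64.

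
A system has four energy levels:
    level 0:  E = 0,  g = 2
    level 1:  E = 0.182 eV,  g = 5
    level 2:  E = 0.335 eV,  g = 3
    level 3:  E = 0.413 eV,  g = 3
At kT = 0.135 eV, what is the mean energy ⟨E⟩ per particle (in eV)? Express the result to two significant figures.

Eᵢ/kT = 0, 1.348, 2.481, 3.059.
Z = Σ gᵢe^(−Eᵢ/kT) = 2·e^(−0) + 5·e^(−1.348) + 3·e^(−2.481) + 3·e^(−3.059) = 2.000 + 1.299 + 0.2510 + 0.1408 = 3.691.
⟨E⟩ = Σ Eᵢ gᵢe^(−Eᵢ/kT) / Z = (0·2.000 + 0.182·1.299 + 0.335·0.2510 + 0.413·0.1408) / 3.691 = 0.10 eV.

0.10 eV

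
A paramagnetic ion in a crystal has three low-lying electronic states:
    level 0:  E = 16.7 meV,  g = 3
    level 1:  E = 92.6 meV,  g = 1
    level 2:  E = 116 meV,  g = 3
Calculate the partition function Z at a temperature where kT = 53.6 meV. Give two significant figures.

Z = 2.7

Eᵢ/kT = 0.3116, 1.728, 2.164.
Z = Σ gᵢe^(−Eᵢ/kT) = 3·e^(−0.3116) + 1·e^(−1.728) + 3·e^(−2.164) = 2.197 + 0.1776 + 0.3446 = 2.719.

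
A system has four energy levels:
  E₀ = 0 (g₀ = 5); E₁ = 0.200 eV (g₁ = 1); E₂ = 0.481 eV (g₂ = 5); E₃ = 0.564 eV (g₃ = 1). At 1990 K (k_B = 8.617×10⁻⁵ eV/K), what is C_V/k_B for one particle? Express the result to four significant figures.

0.5118

k_BT = 8.617×10⁻⁵ × 1990 K = 0.171478 eV.
Eᵢ/kT = 0, 1.16633, 2.80502, 3.28905.
Z = Σ gᵢe^(−Eᵢ/kT) = 5·e^(−0) + 1·e^(−1.16633) + 5·e^(−2.80502) + 1·e^(−3.28905) = 5.00000 + 0.311508 + 0.302528 + 0.0372893 = 5.65133.
⟨E⟩ = 0.0404947 eV, ⟨E²⟩ = 0.0166890 eV².
C_V/k_B = (⟨E²⟩ − ⟨E⟩²)/(kT)² = (0.0166890 − 0.00163982)/0.0294047 = 0.5118.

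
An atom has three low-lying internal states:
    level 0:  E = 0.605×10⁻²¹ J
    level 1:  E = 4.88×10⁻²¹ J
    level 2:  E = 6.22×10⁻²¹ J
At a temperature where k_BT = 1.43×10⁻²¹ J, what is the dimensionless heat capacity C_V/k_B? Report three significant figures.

0.659

Eᵢ/kT = 0.42308, 3.4126, 4.3497.
Z = Σ e^(−Eᵢ/kT) = e^(−0.42308) + e^(−3.4126) + e^(−4.3497) = 0.65503 + 0.032955 + 0.012911 = 0.70090.
⟨E⟩ = 0.90943, ⟨E²⟩ = 2.1744.
C_V/k_B = (⟨E²⟩ − ⟨E⟩²)/(kT)² = (2.1744 − 0.82706)/2.0449 = 0.659.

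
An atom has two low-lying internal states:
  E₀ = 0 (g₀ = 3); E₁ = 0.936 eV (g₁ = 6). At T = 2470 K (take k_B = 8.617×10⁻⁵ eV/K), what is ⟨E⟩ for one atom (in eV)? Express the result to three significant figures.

0.0225 eV

k_BT = 8.617×10⁻⁵ × 2470 K = 0.21284 eV.
Eᵢ/kT = 0, 4.3977.
Z = Σ gᵢe^(−Eᵢ/kT) = 3·e^(−0) + 6·e^(−4.3977) = 3.0000 + 0.073834 = 3.0738.
⟨E⟩ = Σ Eᵢ gᵢe^(−Eᵢ/kT) / Z = (0·3.0000 + 0.936·0.073834) / 3.0738 = 0.0225 eV.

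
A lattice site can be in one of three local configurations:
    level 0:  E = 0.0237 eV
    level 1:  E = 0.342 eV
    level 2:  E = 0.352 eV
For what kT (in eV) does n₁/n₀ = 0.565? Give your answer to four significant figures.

n₁/n₀ = exp[−(E₁−E₀)/kT] = 0.565.
⇒ (E₁−E₀)/kT = ln(1/0.565) = ln(1.76991) = 0.570929.
kT = 0.3183 eV / 0.570929 = 0.5575 eV.

0.5575 eV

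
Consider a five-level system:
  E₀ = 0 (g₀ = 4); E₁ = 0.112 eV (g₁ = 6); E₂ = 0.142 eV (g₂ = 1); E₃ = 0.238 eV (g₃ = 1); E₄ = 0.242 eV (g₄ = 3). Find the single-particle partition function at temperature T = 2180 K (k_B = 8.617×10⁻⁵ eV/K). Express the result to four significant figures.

Z = 8.884

k_BT = 8.617×10⁻⁵ × 2180 K = 0.187851 eV.
Eᵢ/kT = 0, 0.596217, 0.755918, 1.26696, 1.28826.
Z = Σ gᵢe^(−Eᵢ/kT) = 4·e^(−0) + 6·e^(−0.596217) + 1·e^(−0.755918) + 1·e^(−1.26696) + 3·e^(−1.28826) = 4.00000 + 3.30535 + 0.469579 + 0.281687 + 0.827251 = 8.88387.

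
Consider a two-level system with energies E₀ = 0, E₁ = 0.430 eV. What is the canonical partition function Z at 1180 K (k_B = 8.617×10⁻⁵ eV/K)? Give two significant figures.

Z = 1.0

k_BT = 8.617×10⁻⁵ × 1180 K = 0.1017 eV.
Eᵢ/kT = 0, 4.228.
Z = Σ e^(−Eᵢ/kT) = e^(−0) + e^(−4.228) = 1.000 + 0.01458 = 1.015.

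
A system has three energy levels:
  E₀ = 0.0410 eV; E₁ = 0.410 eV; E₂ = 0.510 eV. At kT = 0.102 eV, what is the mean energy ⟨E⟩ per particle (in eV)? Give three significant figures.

0.0551 eV

Eᵢ/kT = 0.40196, 4.0196, 5.0000.
Z = Σ e^(−Eᵢ/kT) = e^(−0.40196) + e^(−4.0196) + e^(−5.0000) = 0.66901 + 0.017960 + 0.0067379 = 0.69371.
⟨E⟩ = Σ Eᵢ e^(−Eᵢ/kT) / Z = (0.0410·0.66901 + 0.410·0.017960 + 0.510·0.0067379) / 0.69371 = 0.0551 eV.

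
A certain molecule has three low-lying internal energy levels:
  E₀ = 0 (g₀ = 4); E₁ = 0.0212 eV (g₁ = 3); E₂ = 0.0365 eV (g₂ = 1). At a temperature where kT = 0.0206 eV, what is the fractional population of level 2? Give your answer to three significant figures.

Eᵢ/kT = 0, 1.0291, 1.7718.
Z = Σ gᵢe^(−Eᵢ/kT) = 4·e^(−0) + 3·e^(−1.0291) + 1·e^(−1.7718) = 4.0000 + 1.0720 + 0.17003 = 5.2420.
P₂ = g₂ e^(−E₂/kT) / Z = 0.17003/5.2420 = 0.0324.

0.0324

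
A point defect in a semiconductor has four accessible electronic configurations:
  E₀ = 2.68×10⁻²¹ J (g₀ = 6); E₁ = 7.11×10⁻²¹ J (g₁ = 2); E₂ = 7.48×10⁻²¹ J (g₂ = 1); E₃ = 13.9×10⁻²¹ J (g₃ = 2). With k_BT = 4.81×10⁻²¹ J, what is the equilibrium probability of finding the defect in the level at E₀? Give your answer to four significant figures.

Eᵢ/kT = 0.557173, 1.47817, 1.55509, 2.88981.
Z = Σ gᵢe^(−Eᵢ/kT) = 6·e^(−0.557173) + 2·e^(−1.47817) + 1·e^(−1.55509) + 2·e^(−2.88981) = 3.43696 + 0.456109 + 0.211170 + 0.111174 = 4.21541.
P₀ = g₀ e^(−E₀/kT) / Z = 3.43696/4.21541 = 0.8153.

0.8153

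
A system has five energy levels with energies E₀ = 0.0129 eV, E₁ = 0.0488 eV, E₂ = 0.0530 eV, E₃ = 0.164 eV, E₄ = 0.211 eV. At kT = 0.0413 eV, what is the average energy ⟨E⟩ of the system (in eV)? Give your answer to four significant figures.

Eᵢ/kT = 0.312349, 1.18160, 1.28329, 3.97094, 5.10896.
Z = Σ e^(−Eᵢ/kT) = e^(−0.312349) + e^(−1.18160) + e^(−1.28329) + e^(−3.97094) + e^(−5.10896) = 0.731726 + 0.306787 + 0.277124 + 0.0188557 + 0.00604236 = 1.34054.
⟨E⟩ = Σ Eᵢ e^(−Eᵢ/kT) / Z = (0.0129·0.731726 + 0.0488·0.306787 + 0.0530·0.277124 + 0.164·0.0188557 + 0.211·0.00604236) / 1.34054 = 0.03242 eV.

0.03242 eV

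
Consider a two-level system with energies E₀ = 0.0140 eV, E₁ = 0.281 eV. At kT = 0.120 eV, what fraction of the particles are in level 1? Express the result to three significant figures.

Eᵢ/kT = 0.11667, 2.3417.
Z = Σ e^(−Eᵢ/kT) = e^(−0.11667) + e^(−2.3417) = 0.88988 + 0.096164 = 0.98604.
P₁ = e^(−E₁/kT) / Z = 0.096164/0.98604 = 0.0975.

0.0975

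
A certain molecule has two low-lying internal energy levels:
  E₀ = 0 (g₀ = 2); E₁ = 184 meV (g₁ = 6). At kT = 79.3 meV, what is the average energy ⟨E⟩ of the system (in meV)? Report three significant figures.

Eᵢ/kT = 0, 2.3203.
Z = Σ gᵢe^(−Eᵢ/kT) = 2·e^(−0) + 6·e^(−2.3203) = 2.0000 + 0.58946 = 2.5895.
⟨E⟩ = Σ Eᵢ gᵢe^(−Eᵢ/kT) / Z = (0·2.0000 + 184·0.58946) / 2.5895 = 41.9 meV.

41.9 meV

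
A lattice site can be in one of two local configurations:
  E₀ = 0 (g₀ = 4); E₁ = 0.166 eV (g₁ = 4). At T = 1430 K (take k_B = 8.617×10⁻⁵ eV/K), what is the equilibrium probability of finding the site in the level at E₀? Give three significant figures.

k_BT = 8.617×10⁻⁵ × 1430 K = 0.12322 eV.
Eᵢ/kT = 0, 1.3472.
Z = Σ gᵢe^(−Eᵢ/kT) = 4·e^(−0) + 4·e^(−1.3472) = 4.0000 + 1.0399 = 5.0399.
P₀ = g₀ e^(−E₀/kT) / Z = 4.0000/5.0399 = 0.794.

0.794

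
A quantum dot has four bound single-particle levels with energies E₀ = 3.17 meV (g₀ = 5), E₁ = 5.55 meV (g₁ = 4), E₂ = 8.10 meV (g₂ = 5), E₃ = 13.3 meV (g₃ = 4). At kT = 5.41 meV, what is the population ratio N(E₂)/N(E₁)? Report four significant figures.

n₂/n₁ = (g₂/g₁) exp[−(E₂−E₁)/kT] = (5/4) × exp(−(2.55 meV)/(5.41 meV)) = (5/4) × exp(-0.471349) = 0.7802.

0.7802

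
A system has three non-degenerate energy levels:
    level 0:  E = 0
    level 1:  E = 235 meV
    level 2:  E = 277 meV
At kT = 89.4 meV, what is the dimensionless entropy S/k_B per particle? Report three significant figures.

Eᵢ/kT = 0, 2.6286, 3.0984.
Z = Σ e^(−Eᵢ/kT) = e^(−0) + e^(−2.6286) + e^(−3.0984) = 1.0000 + 0.072179 + 0.045121 = 1.1173.
⟨E⟩ = Σ EᵢPᵢ = 26.368 meV.
S/k_B = ln Z + ⟨E⟩/kT = ln(1.1173) + 26.368/89.4 = 0.11092 + 0.29494 = 0.406.

0.406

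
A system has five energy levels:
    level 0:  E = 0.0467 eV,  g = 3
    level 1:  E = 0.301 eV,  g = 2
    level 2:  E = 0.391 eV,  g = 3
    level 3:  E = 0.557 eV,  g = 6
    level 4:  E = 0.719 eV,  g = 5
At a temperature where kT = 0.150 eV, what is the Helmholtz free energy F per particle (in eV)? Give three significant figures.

-0.158 eV

Eᵢ/kT = 0.31133, 2.0067, 2.6067, 3.7133, 4.7933.
Z = Σ gᵢe^(−Eᵢ/kT) = 3·e^(−0.31133) + 2·e^(−2.0067) + 3·e^(−2.6067) + 6·e^(−3.7133) + 5·e^(−4.7933) = 2.1974 + 0.26886 + 0.22133 + 0.14638 + 0.041425 = 2.8754.
F = −kT ln Z = −0.150 × ln(2.8754) = −0.150 × 1.0562 = -0.158 eV.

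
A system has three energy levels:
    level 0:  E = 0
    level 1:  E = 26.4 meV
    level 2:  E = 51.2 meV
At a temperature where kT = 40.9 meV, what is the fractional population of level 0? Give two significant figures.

0.55

Eᵢ/kT = 0, 0.6455, 1.252.
Z = Σ e^(−Eᵢ/kT) = e^(−0) + e^(−0.6455) + e^(−1.252) = 1.000 + 0.5244 + 0.2859 = 1.810.
P₀ = e^(−E₀/kT) / Z = 1.000/1.810 = 0.55.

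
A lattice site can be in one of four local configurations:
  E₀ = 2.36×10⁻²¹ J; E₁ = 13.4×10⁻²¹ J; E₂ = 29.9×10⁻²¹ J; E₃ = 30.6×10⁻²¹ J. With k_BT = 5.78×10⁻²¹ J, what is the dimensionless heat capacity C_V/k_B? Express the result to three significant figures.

0.689

Eᵢ/kT = 0.40830, 2.3183, 5.1730, 5.2941.
Z = Σ e^(−Eᵢ/kT) = e^(−0.40830) + e^(−2.3183) + e^(−5.1730) + e^(−5.2941) = 0.66478 + 0.098441 + 0.0056675 + 0.0050211 = 0.77391.
⟨E⟩ = 4.1492, ⟨E²⟩ = 40.246.
C_V/k_B = (⟨E²⟩ − ⟨E⟩²)/(kT)² = (40.246 − 17.216)/33.408 = 0.689.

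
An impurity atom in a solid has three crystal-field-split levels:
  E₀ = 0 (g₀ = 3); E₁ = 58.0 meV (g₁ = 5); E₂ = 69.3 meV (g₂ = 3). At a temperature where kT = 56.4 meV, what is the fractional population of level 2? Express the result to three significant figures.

0.155

Eᵢ/kT = 0, 1.0284, 1.2287.
Z = Σ gᵢe^(−Eᵢ/kT) = 3·e^(−0) + 5·e^(−1.0284) + 3·e^(−1.2287) = 3.0000 + 1.7879 + 0.87802 = 5.6659.
P₂ = g₂ e^(−E₂/kT) / Z = 0.87802/5.6659 = 0.155.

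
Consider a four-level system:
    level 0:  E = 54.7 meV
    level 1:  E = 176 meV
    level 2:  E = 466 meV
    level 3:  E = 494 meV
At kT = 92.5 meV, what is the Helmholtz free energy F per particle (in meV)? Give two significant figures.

31 meV

Eᵢ/kT = 0.5914, 1.903, 5.038, 5.341.
Z = Σ e^(−Eᵢ/kT) = e^(−0.5914) + e^(−1.903) + e^(−5.038) + e^(−5.341) = 0.5536 + 0.1491 + 0.006487 + 0.004791 = 0.7140.
F = −kT ln Z = −92.5 × ln(0.7140) = −92.5 × -0.3369 = 31 meV.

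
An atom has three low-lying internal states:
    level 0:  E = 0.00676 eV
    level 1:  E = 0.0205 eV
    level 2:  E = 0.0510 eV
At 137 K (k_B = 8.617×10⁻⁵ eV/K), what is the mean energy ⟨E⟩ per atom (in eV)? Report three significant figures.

0.0108 eV

k_BT = 8.617×10⁻⁵ × 137 K = 0.011805 eV.
Eᵢ/kT = 0.57264, 1.7366, 4.3202.
Z = Σ e^(−Eᵢ/kT) = e^(−0.57264) + e^(−1.7366) + e^(−4.3202) = 0.56403 + 0.17612 + 0.013297 = 0.75345.
⟨E⟩ = Σ Eᵢ e^(−Eᵢ/kT) / Z = (0.00676·0.56403 + 0.0205·0.17612 + 0.0510·0.013297) / 0.75345 = 0.0108 eV.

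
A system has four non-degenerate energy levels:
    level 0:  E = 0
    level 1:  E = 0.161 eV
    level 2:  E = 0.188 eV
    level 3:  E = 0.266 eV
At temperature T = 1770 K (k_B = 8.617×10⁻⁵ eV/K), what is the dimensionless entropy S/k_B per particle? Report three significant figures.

1.16

k_BT = 8.617×10⁻⁵ × 1770 K = 0.15252 eV.
Eᵢ/kT = 0, 1.0556, 1.2326, 1.7440.
Z = Σ e^(−Eᵢ/kT) = e^(−0) + e^(−1.0556) + e^(−1.2326) + e^(−1.7440) = 1.0000 + 0.34798 + 0.29153 + 0.17482 = 1.8143.
⟨E⟩ = Σ EᵢPᵢ = 0.086719 eV.
S/k_B = ln Z + ⟨E⟩/kT = ln(1.8143) + 0.086719/0.15252 = 0.59570 + 0.56857 = 1.16.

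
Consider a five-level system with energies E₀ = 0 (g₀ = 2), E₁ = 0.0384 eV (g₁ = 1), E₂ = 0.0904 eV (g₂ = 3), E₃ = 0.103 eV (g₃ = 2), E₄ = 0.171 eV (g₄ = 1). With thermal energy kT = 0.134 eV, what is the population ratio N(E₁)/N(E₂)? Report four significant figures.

n₁/n₂ = (g₁/g₂) exp[−(E₁−E₂)/kT] = (1/3) × exp(−(-0.0520 eV)/(0.134 eV)) = (1/3) × exp(0.388060) = 0.4914.

0.4914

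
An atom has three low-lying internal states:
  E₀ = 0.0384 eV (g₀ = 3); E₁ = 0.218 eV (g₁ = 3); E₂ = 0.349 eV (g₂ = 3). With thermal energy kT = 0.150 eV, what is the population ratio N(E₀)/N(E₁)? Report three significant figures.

n₀/n₁ = (g₀/g₁) exp[−(E₀−E₁)/kT] = (3/3) × exp(−(-0.1796 eV)/(0.150 eV)) = (3/3) × exp(1.1973) = 3.31.

3.31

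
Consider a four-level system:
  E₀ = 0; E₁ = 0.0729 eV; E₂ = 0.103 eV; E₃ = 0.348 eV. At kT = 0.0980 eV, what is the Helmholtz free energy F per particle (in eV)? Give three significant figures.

Eᵢ/kT = 0, 0.74388, 1.0510, 3.5510.
Z = Σ e^(−Eᵢ/kT) = e^(−0) + e^(−0.74388) + e^(−1.0510) + e^(−3.5510) = 1.0000 + 0.47527 + 0.34959 + 0.028696 = 1.8536.
F = −kT ln Z = −0.0980 × ln(1.8536) = −0.0980 × 0.61713 = -0.0605 eV.

-0.0605 eV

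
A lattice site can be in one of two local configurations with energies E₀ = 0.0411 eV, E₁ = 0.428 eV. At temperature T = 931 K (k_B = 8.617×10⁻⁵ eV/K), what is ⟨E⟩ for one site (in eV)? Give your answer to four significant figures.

0.04419 eV

k_BT = 8.617×10⁻⁵ × 931 K = 0.0802243 eV.
Eᵢ/kT = 0.512314, 5.33504.
Z = Σ e^(−Eᵢ/kT) = e^(−0.512314) + e^(−5.33504) = 0.599108 + 0.00481972 = 0.603928.
⟨E⟩ = Σ Eᵢ e^(−Eᵢ/kT) / Z = (0.0411·0.599108 + 0.428·0.00481972) / 0.603928 = 0.04419 eV.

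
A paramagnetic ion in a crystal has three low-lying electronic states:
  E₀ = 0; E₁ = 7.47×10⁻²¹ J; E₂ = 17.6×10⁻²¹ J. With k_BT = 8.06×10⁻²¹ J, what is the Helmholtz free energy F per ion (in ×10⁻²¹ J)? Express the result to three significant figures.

-3.31 ×10⁻²¹ J

Eᵢ/kT = 0, 0.92680, 2.1836.
Z = Σ e^(−Eᵢ/kT) = e^(−0) + e^(−0.92680) + e^(−2.1836) = 1.0000 + 0.39582 + 0.11264 = 1.5085.
F = −kT ln Z = −8.06 × ln(1.5085) = −8.06 × 0.41112 = -3.31 ×10⁻²¹ J.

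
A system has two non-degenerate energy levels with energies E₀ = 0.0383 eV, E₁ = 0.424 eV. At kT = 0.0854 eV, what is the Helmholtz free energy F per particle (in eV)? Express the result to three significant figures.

0.0374 eV

Eᵢ/kT = 0.44848, 4.9649.
Z = Σ e^(−Eᵢ/kT) = e^(−0.44848) + e^(−4.9649) = 0.63860 + 0.0069786 = 0.64558.
F = −kT ln Z = −0.0854 × ln(0.64558) = −0.0854 × -0.43761 = 0.0374 eV.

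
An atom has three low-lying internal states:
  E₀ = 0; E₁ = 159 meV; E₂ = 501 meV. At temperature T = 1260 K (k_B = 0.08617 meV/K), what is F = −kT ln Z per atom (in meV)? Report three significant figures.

k_BT = 0.08617 × 1260 K = 108.57 meV.
Eᵢ/kT = 0, 1.4645, 4.6145.
Z = Σ e^(−Eᵢ/kT) = e^(−0) + e^(−1.4645) + e^(−4.6145) = 1.0000 + 0.23119 + 0.0099071 = 1.2411.
F = −kT ln Z = −108.57 × ln(1.2411) = −108.57 × 0.21600 = -23.5 meV.

-23.5 meV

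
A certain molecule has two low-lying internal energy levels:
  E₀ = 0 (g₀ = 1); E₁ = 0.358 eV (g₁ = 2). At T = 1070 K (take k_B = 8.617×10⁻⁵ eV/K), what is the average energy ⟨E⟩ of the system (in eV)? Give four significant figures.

0.01416 eV

k_BT = 8.617×10⁻⁵ × 1070 K = 0.0922019 eV.
Eᵢ/kT = 0, 3.88278.
Z = Σ gᵢe^(−Eᵢ/kT) = 1·e^(−0) + 2·e^(−3.88278) = 1.00000 + 0.0411870 = 1.04119.
⟨E⟩ = Σ Eᵢ gᵢe^(−Eᵢ/kT) / Z = (0·1.00000 + 0.358·0.0411870) / 1.04119 = 0.01416 eV.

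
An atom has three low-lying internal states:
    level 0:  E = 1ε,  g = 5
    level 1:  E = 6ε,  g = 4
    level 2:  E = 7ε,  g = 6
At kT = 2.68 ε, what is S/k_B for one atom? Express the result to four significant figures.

2.247

Eᵢ/kT = 0.373134, 2.23881, 2.61194.
Z = Σ gᵢe^(−Eᵢ/kT) = 5·e^(−0.373134) + 4·e^(−2.23881) + 6·e^(−2.61194) = 3.44286 + 0.426341 + 0.440352 = 4.30955.
⟨E⟩ = Σ EᵢPᵢ = 2.10773 ε.
S/k_B = ln Z + ⟨E⟩/kT = ln(4.30955) + 2.10773/2.68 = 1.46083 + 0.786466 = 2.247.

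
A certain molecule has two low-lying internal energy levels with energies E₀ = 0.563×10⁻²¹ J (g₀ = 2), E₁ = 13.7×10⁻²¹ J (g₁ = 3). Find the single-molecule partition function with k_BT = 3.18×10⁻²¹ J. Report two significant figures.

Z = 1.7

Eᵢ/kT = 0.1770, 4.308.
Z = Σ gᵢe^(−Eᵢ/kT) = 2·e^(−0.1770) + 3·e^(−4.308) = 1.676 + 0.04038 = 1.716.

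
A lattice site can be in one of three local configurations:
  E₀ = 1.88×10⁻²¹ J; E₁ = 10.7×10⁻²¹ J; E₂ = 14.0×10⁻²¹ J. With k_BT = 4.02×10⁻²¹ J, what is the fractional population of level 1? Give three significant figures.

Eᵢ/kT = 0.46766, 2.6617, 3.4826.
Z = Σ e^(−Eᵢ/kT) = e^(−0.46766) + e^(−2.6617) + e^(−3.4826) = 0.62647 + 0.069829 + 0.030727 = 0.72703.
P₁ = e^(−E₁/kT) / Z = 0.069829/0.72703 = 0.0960.

0.0960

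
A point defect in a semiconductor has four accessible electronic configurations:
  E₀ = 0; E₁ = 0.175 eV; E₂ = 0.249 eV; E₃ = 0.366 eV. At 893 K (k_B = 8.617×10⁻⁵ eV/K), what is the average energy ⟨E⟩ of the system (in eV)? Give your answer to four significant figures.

k_BT = 8.617×10⁻⁵ × 893 K = 0.0769498 eV.
Eᵢ/kT = 0, 2.27421, 3.23588, 4.75635.
Z = Σ e^(−Eᵢ/kT) = e^(−0) + e^(−2.27421) + e^(−3.23588) + e^(−4.75635) = 1.00000 + 0.102878 + 0.0393256 + 0.00859693 = 1.15080.
⟨E⟩ = Σ Eᵢ e^(−Eᵢ/kT) / Z = (0·1.00000 + 0.175·0.102878 + 0.249·0.0393256 + 0.366·0.00859693) / 1.15080 = 0.02689 eV.

0.02689 eV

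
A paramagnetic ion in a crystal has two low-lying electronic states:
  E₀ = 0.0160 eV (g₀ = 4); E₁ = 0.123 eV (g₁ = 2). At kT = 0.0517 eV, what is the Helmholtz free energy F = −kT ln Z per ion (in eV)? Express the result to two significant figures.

-0.059 eV

Eᵢ/kT = 0.3095, 2.379.
Z = Σ gᵢe^(−Eᵢ/kT) = 4·e^(−0.3095) + 2·e^(−2.379) = 2.935 + 0.1853 = 3.120.
F = −kT ln Z = −0.0517 × ln(3.120) = −0.0517 × 1.138 = -0.059 eV.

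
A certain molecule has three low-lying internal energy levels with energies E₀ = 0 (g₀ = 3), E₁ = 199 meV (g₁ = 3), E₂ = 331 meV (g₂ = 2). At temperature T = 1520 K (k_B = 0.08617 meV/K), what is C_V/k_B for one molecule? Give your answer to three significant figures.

k_BT = 0.08617 × 1520 K = 130.98 meV.
Eᵢ/kT = 0, 1.5193, 2.5271.
Z = Σ gᵢe^(−Eᵢ/kT) = 3·e^(−0) + 3·e^(−1.5193) + 2·e^(−2.5271) = 3.0000 + 0.65660 + 0.15978 = 3.8164.
⟨E⟩ = 48.095 meV, ⟨E²⟩ = 11400 meV².
C_V/k_B = (⟨E²⟩ − ⟨E⟩²)/(kT)² = (11400 − 2313.1)/17156 = 0.530.

0.530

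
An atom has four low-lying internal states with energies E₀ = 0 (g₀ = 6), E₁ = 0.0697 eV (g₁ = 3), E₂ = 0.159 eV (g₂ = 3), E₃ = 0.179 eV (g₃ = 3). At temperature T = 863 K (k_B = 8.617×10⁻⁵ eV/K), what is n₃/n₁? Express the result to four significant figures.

k_BT = 8.617×10⁻⁵ × 863 K = 0.0743647 eV.
n₃/n₁ = (g₃/g₁) exp[−(E₃−E₁)/kT] = (3/3) × exp(−(0.1093 eV)/(0.0743647 eV)) = (3/3) × exp(-1.46978) = 0.2300.

0.2300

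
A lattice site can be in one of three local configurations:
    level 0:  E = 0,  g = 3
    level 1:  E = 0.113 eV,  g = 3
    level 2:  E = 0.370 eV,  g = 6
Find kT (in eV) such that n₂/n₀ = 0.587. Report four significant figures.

n₂/n₀ = (g₂/g₀) exp[−(E₂−E₀)/kT] = 0.587.
⇒ (E₂−E₀)/kT = ln((6/3)/0.587) = ln(3.40716) = 1.22588.
kT = 0.370 eV / 1.22588 = 0.3018 eV.

0.3018 eV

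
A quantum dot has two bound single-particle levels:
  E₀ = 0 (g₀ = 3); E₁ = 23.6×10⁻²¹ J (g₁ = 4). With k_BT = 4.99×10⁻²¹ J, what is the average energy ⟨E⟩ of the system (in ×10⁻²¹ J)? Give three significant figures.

Eᵢ/kT = 0, 4.7295.
Z = Σ gᵢe^(−Eᵢ/kT) = 3·e^(−0) + 4·e^(−4.7295) = 3.0000 + 0.035324 = 3.0353.
⟨E⟩ = Σ Eᵢ gᵢe^(−Eᵢ/kT) / Z = (0·3.0000 + 23.6·0.035324) / 3.0353 = 0.275 ×10⁻²¹ J.

0.275 ×10⁻²¹ J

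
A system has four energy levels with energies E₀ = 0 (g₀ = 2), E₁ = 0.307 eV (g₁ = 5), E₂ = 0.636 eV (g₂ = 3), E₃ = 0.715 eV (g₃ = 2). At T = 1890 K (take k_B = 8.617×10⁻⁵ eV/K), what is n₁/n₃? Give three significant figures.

k_BT = 8.617×10⁻⁵ × 1890 K = 0.16286 eV.
n₁/n₃ = (g₁/g₃) exp[−(E₁−E₃)/kT] = (5/2) × exp(−(-0.408 eV)/(0.16286 eV)) = (5/2) × exp(2.5052) = 30.6.

30.6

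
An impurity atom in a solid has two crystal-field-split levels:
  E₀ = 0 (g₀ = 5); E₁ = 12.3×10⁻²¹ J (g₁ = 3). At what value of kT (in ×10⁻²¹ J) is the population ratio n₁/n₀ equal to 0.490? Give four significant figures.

n₁/n₀ = (g₁/g₀) exp[−(E₁−E₀)/kT] = 0.490.
⇒ (E₁−E₀)/kT = ln((3/5)/0.490) = ln(1.22449) = 0.202524.
kT = 12.3 ×10⁻²¹ J / 0.202524 = 60.73 ×10⁻²¹ J.

60.73 ×10⁻²¹ J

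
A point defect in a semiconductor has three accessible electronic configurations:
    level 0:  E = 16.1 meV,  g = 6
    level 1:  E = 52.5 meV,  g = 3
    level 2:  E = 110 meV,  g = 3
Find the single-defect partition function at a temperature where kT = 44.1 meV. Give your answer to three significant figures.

Eᵢ/kT = 0.36508, 1.1905, 2.4943.
Z = Σ gᵢe^(−Eᵢ/kT) = 6·e^(−0.36508) + 3·e^(−1.1905) + 3·e^(−2.4943) = 4.1648 + 0.91221 + 0.24766 = 5.3247.

Z = 5.32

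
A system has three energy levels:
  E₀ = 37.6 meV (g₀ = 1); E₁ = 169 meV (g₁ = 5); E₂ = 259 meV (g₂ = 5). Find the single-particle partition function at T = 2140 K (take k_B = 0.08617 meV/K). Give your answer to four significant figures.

Z = 4.043

k_BT = 0.08617 × 2140 K = 184.404 meV.
Eᵢ/kT = 0.203900, 0.916466, 1.40452.
Z = Σ gᵢe^(−Eᵢ/kT) = 1·e^(−0.203900) + 5·e^(−0.916466) + 5·e^(−1.40452) = 0.815544 + 1.99965 + 1.22742 = 4.04261.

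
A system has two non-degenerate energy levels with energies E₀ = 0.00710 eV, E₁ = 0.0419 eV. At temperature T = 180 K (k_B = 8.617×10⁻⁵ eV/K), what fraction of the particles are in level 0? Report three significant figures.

0.904

k_BT = 8.617×10⁻⁵ × 180 K = 0.015511 eV.
Eᵢ/kT = 0.45774, 2.7013.
Z = Σ e^(−Eᵢ/kT) = e^(−0.45774) + e^(−2.7013) = 0.63271 + 0.067118 = 0.69983.
P₀ = e^(−E₀/kT) / Z = 0.63271/0.69983 = 0.904.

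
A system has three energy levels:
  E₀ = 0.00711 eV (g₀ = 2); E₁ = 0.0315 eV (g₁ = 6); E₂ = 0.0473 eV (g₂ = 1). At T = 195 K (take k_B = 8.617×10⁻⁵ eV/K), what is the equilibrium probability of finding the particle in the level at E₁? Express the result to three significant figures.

k_BT = 8.617×10⁻⁵ × 195 K = 0.016803 eV.
Eᵢ/kT = 0.42314, 1.8747, 2.8150.
Z = Σ gᵢe^(−Eᵢ/kT) = 2·e^(−0.42314) + 6·e^(−1.8747) + 1·e^(−2.8150) = 1.3100 + 0.92041 + 0.059905 = 2.2903.
P₁ = g₁ e^(−E₁/kT) / Z = 0.92041/2.2903 = 0.402.

0.402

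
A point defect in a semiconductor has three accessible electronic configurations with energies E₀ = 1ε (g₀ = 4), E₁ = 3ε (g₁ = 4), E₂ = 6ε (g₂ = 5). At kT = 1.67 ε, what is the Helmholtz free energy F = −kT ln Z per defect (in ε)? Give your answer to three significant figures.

Eᵢ/kT = 0.59880, 1.7964, 3.5928.
Z = Σ gᵢe^(−Eᵢ/kT) = 4·e^(−0.59880) + 4·e^(−1.7964) + 5·e^(−3.5928) = 2.1979 + 0.66358 + 0.13761 = 2.9991.
F = −kT ln Z = −1.67 × ln(2.9991) = −1.67 × 1.0983 = -1.83 ε.

-1.83 ε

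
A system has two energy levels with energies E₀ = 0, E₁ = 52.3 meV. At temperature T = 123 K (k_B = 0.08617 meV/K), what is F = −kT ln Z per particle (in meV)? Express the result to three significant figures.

-0.0760 meV

k_BT = 0.08617 × 123 K = 10.599 meV.
Eᵢ/kT = 0, 4.9344.
Z = Σ e^(−Eᵢ/kT) = e^(−0) + e^(−4.9344) = 1.0000 + 0.0071948 = 1.0072.
F = −kT ln Z = −10.599 × ln(1.0072) = −10.599 × 0.0071742 = -0.0760 meV.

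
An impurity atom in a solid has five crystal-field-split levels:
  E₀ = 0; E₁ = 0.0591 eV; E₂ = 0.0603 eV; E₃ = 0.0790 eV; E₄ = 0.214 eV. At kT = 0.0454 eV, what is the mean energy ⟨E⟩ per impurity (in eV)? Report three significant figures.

Eᵢ/kT = 0, 1.3018, 1.3282, 1.7401, 4.7137.
Z = Σ e^(−Eᵢ/kT) = e^(−0) + e^(−1.3018) + e^(−1.3282) + e^(−1.7401) + e^(−4.7137) = 1.0000 + 0.27204 + 0.26495 + 0.17550 + 0.0089715 = 1.7215.
⟨E⟩ = Σ Eᵢ e^(−Eᵢ/kT) / Z = (0·1.0000 + 0.0591·0.27204 + 0.0603·0.26495 + 0.0790·0.17550 + 0.214·0.0089715) / 1.7215 = 0.0278 eV.

0.0278 eV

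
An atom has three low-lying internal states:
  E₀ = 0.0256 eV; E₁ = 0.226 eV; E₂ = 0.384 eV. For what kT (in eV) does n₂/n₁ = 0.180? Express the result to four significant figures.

0.09214 eV

n₂/n₁ = exp[−(E₂−E₁)/kT] = 0.180.
⇒ (E₂−E₁)/kT = ln(1/0.180) = ln(5.55556) = 1.71480.
kT = 0.158 eV / 1.71480 = 0.09214 eV.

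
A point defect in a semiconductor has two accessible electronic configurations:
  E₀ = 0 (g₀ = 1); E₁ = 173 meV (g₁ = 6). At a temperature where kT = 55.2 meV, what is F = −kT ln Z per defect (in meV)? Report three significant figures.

Eᵢ/kT = 0, 3.1341.
Z = Σ gᵢe^(−Eᵢ/kT) = 1·e^(−0) + 6·e^(−3.1341) = 1.0000 + 0.26123 = 1.2612.
F = −kT ln Z = −55.2 × ln(1.2612) = −55.2 × 0.23206 = -12.8 meV.

-12.8 meV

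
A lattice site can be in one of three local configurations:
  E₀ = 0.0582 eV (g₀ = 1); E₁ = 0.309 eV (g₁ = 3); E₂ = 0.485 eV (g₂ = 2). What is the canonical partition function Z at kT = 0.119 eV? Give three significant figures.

Z = 0.871

Eᵢ/kT = 0.48908, 2.5966, 4.0756.
Z = Σ gᵢe^(−Eᵢ/kT) = 1·e^(−0.48908) + 3·e^(−2.5966) + 2·e^(−4.0756) = 0.61319 + 0.22358 + 0.033964 = 0.87073.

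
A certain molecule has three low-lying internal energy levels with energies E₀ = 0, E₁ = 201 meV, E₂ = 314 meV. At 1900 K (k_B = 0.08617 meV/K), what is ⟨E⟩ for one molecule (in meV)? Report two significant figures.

k_BT = 0.08617 × 1900 K = 163.7 meV.
Eᵢ/kT = 0, 1.228, 1.918.
Z = Σ e^(−Eᵢ/kT) = e^(−0) + e^(−1.228) + e^(−1.918) = 1.000 + 0.2929 + 0.1469 = 1.440.
⟨E⟩ = Σ Eᵢ e^(−Eᵢ/kT) / Z = (0·1.000 + 201·0.2929 + 314·0.1469) / 1.440 = 73 meV.

73 meV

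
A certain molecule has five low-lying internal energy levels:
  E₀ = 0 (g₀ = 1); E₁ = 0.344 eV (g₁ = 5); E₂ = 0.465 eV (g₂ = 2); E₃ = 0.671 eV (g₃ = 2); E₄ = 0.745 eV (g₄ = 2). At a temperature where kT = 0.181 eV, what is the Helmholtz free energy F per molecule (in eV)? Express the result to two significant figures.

-0.12 eV

Eᵢ/kT = 0, 1.901, 2.569, 3.707, 4.116.
Z = Σ gᵢe^(−Eᵢ/kT) = 1·e^(−0) + 5·e^(−1.901) + 2·e^(−2.569) + 2·e^(−3.707) + 2·e^(−4.116) = 1.000 + 0.7471 + 0.1532 + 0.04910 + 0.03262 = 1.982.
F = −kT ln Z = −0.181 × ln(1.982) = −0.181 × 0.6841 = -0.12 eV.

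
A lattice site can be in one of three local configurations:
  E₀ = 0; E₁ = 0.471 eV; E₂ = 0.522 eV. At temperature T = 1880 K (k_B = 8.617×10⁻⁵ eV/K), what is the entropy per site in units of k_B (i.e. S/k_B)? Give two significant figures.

0.35

k_BT = 8.617×10⁻⁵ × 1880 K = 0.1620 eV.
Eᵢ/kT = 0, 2.907, 3.222.
Z = Σ e^(−Eᵢ/kT) = e^(−0) + e^(−2.907) + e^(−3.222) = 1.000 + 0.05464 + 0.03988 = 1.095.
⟨E⟩ = Σ EᵢPᵢ = 0.04251 eV.
S/k_B = ln Z + ⟨E⟩/kT = ln(1.095) + 0.04251/0.1620 = 0.09075 + 0.2624 = 0.35.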